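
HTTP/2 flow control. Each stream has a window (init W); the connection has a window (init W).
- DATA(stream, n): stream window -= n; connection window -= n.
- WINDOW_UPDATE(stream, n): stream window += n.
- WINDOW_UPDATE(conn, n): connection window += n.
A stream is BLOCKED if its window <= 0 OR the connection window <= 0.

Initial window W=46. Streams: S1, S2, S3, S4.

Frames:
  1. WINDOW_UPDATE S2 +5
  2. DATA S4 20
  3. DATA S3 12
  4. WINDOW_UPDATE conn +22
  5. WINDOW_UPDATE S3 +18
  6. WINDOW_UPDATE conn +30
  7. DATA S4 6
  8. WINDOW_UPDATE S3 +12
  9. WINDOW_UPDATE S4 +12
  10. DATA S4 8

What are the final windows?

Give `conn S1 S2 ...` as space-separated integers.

Op 1: conn=46 S1=46 S2=51 S3=46 S4=46 blocked=[]
Op 2: conn=26 S1=46 S2=51 S3=46 S4=26 blocked=[]
Op 3: conn=14 S1=46 S2=51 S3=34 S4=26 blocked=[]
Op 4: conn=36 S1=46 S2=51 S3=34 S4=26 blocked=[]
Op 5: conn=36 S1=46 S2=51 S3=52 S4=26 blocked=[]
Op 6: conn=66 S1=46 S2=51 S3=52 S4=26 blocked=[]
Op 7: conn=60 S1=46 S2=51 S3=52 S4=20 blocked=[]
Op 8: conn=60 S1=46 S2=51 S3=64 S4=20 blocked=[]
Op 9: conn=60 S1=46 S2=51 S3=64 S4=32 blocked=[]
Op 10: conn=52 S1=46 S2=51 S3=64 S4=24 blocked=[]

Answer: 52 46 51 64 24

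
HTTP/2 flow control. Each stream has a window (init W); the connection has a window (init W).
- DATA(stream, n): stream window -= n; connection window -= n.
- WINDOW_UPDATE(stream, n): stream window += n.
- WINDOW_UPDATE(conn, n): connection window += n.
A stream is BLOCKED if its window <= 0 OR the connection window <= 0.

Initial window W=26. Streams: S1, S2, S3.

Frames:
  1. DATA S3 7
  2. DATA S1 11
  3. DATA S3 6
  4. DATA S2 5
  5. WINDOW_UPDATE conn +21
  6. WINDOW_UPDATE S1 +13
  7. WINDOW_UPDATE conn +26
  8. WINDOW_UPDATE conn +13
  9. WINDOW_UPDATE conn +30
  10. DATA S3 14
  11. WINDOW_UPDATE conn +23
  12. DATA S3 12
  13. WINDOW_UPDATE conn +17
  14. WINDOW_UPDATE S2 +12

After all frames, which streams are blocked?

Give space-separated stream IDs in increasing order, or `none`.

Answer: S3

Derivation:
Op 1: conn=19 S1=26 S2=26 S3=19 blocked=[]
Op 2: conn=8 S1=15 S2=26 S3=19 blocked=[]
Op 3: conn=2 S1=15 S2=26 S3=13 blocked=[]
Op 4: conn=-3 S1=15 S2=21 S3=13 blocked=[1, 2, 3]
Op 5: conn=18 S1=15 S2=21 S3=13 blocked=[]
Op 6: conn=18 S1=28 S2=21 S3=13 blocked=[]
Op 7: conn=44 S1=28 S2=21 S3=13 blocked=[]
Op 8: conn=57 S1=28 S2=21 S3=13 blocked=[]
Op 9: conn=87 S1=28 S2=21 S3=13 blocked=[]
Op 10: conn=73 S1=28 S2=21 S3=-1 blocked=[3]
Op 11: conn=96 S1=28 S2=21 S3=-1 blocked=[3]
Op 12: conn=84 S1=28 S2=21 S3=-13 blocked=[3]
Op 13: conn=101 S1=28 S2=21 S3=-13 blocked=[3]
Op 14: conn=101 S1=28 S2=33 S3=-13 blocked=[3]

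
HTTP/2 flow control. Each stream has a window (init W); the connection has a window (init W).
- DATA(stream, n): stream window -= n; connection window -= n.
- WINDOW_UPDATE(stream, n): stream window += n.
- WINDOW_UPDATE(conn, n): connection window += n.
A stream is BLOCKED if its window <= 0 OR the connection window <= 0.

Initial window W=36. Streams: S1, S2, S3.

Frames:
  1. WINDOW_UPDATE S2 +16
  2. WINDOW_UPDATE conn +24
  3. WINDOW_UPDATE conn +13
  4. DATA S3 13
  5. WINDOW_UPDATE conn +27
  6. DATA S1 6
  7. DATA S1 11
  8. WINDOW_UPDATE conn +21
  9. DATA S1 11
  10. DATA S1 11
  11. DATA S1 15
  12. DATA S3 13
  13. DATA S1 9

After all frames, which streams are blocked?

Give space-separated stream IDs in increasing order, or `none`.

Op 1: conn=36 S1=36 S2=52 S3=36 blocked=[]
Op 2: conn=60 S1=36 S2=52 S3=36 blocked=[]
Op 3: conn=73 S1=36 S2=52 S3=36 blocked=[]
Op 4: conn=60 S1=36 S2=52 S3=23 blocked=[]
Op 5: conn=87 S1=36 S2=52 S3=23 blocked=[]
Op 6: conn=81 S1=30 S2=52 S3=23 blocked=[]
Op 7: conn=70 S1=19 S2=52 S3=23 blocked=[]
Op 8: conn=91 S1=19 S2=52 S3=23 blocked=[]
Op 9: conn=80 S1=8 S2=52 S3=23 blocked=[]
Op 10: conn=69 S1=-3 S2=52 S3=23 blocked=[1]
Op 11: conn=54 S1=-18 S2=52 S3=23 blocked=[1]
Op 12: conn=41 S1=-18 S2=52 S3=10 blocked=[1]
Op 13: conn=32 S1=-27 S2=52 S3=10 blocked=[1]

Answer: S1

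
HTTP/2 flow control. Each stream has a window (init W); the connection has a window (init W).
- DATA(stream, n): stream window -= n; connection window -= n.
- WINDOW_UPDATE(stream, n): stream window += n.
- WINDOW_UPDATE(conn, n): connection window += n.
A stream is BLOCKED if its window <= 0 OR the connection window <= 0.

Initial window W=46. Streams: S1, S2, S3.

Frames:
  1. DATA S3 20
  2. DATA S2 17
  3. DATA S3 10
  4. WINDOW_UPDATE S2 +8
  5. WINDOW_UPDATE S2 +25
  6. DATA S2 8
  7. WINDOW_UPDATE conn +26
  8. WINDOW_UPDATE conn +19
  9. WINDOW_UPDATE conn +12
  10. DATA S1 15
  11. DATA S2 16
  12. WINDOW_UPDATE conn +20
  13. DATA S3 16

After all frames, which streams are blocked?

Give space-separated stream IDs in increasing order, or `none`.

Answer: S3

Derivation:
Op 1: conn=26 S1=46 S2=46 S3=26 blocked=[]
Op 2: conn=9 S1=46 S2=29 S3=26 blocked=[]
Op 3: conn=-1 S1=46 S2=29 S3=16 blocked=[1, 2, 3]
Op 4: conn=-1 S1=46 S2=37 S3=16 blocked=[1, 2, 3]
Op 5: conn=-1 S1=46 S2=62 S3=16 blocked=[1, 2, 3]
Op 6: conn=-9 S1=46 S2=54 S3=16 blocked=[1, 2, 3]
Op 7: conn=17 S1=46 S2=54 S3=16 blocked=[]
Op 8: conn=36 S1=46 S2=54 S3=16 blocked=[]
Op 9: conn=48 S1=46 S2=54 S3=16 blocked=[]
Op 10: conn=33 S1=31 S2=54 S3=16 blocked=[]
Op 11: conn=17 S1=31 S2=38 S3=16 blocked=[]
Op 12: conn=37 S1=31 S2=38 S3=16 blocked=[]
Op 13: conn=21 S1=31 S2=38 S3=0 blocked=[3]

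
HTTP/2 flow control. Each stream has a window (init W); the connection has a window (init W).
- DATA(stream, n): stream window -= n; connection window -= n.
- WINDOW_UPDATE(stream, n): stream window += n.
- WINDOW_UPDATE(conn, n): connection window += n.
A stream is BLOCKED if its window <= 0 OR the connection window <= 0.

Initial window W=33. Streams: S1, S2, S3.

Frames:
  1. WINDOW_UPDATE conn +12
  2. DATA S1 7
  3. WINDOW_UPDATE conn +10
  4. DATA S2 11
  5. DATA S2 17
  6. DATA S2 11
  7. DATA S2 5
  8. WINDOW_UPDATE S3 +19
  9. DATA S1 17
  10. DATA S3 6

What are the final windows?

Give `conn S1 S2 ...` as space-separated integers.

Answer: -19 9 -11 46

Derivation:
Op 1: conn=45 S1=33 S2=33 S3=33 blocked=[]
Op 2: conn=38 S1=26 S2=33 S3=33 blocked=[]
Op 3: conn=48 S1=26 S2=33 S3=33 blocked=[]
Op 4: conn=37 S1=26 S2=22 S3=33 blocked=[]
Op 5: conn=20 S1=26 S2=5 S3=33 blocked=[]
Op 6: conn=9 S1=26 S2=-6 S3=33 blocked=[2]
Op 7: conn=4 S1=26 S2=-11 S3=33 blocked=[2]
Op 8: conn=4 S1=26 S2=-11 S3=52 blocked=[2]
Op 9: conn=-13 S1=9 S2=-11 S3=52 blocked=[1, 2, 3]
Op 10: conn=-19 S1=9 S2=-11 S3=46 blocked=[1, 2, 3]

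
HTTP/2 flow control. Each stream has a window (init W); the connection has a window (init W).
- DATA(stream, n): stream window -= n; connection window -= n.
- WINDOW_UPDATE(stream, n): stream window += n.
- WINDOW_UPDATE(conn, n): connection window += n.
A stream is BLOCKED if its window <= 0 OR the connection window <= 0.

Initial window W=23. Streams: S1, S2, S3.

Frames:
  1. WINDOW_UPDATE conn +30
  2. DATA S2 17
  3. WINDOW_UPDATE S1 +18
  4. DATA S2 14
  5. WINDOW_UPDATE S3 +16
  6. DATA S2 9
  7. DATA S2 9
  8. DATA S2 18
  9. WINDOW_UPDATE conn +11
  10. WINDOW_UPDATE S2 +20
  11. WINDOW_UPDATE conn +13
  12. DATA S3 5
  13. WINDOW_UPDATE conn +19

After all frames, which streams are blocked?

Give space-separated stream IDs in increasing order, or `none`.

Op 1: conn=53 S1=23 S2=23 S3=23 blocked=[]
Op 2: conn=36 S1=23 S2=6 S3=23 blocked=[]
Op 3: conn=36 S1=41 S2=6 S3=23 blocked=[]
Op 4: conn=22 S1=41 S2=-8 S3=23 blocked=[2]
Op 5: conn=22 S1=41 S2=-8 S3=39 blocked=[2]
Op 6: conn=13 S1=41 S2=-17 S3=39 blocked=[2]
Op 7: conn=4 S1=41 S2=-26 S3=39 blocked=[2]
Op 8: conn=-14 S1=41 S2=-44 S3=39 blocked=[1, 2, 3]
Op 9: conn=-3 S1=41 S2=-44 S3=39 blocked=[1, 2, 3]
Op 10: conn=-3 S1=41 S2=-24 S3=39 blocked=[1, 2, 3]
Op 11: conn=10 S1=41 S2=-24 S3=39 blocked=[2]
Op 12: conn=5 S1=41 S2=-24 S3=34 blocked=[2]
Op 13: conn=24 S1=41 S2=-24 S3=34 blocked=[2]

Answer: S2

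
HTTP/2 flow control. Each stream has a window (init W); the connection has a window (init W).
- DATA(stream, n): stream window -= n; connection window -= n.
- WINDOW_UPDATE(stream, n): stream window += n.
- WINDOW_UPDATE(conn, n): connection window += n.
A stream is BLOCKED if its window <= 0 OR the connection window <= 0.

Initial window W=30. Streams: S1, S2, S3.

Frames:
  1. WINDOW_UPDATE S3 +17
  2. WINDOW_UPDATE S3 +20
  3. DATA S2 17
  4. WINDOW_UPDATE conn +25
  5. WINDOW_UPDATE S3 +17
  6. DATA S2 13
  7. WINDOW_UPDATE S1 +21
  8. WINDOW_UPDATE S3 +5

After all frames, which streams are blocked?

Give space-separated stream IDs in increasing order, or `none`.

Op 1: conn=30 S1=30 S2=30 S3=47 blocked=[]
Op 2: conn=30 S1=30 S2=30 S3=67 blocked=[]
Op 3: conn=13 S1=30 S2=13 S3=67 blocked=[]
Op 4: conn=38 S1=30 S2=13 S3=67 blocked=[]
Op 5: conn=38 S1=30 S2=13 S3=84 blocked=[]
Op 6: conn=25 S1=30 S2=0 S3=84 blocked=[2]
Op 7: conn=25 S1=51 S2=0 S3=84 blocked=[2]
Op 8: conn=25 S1=51 S2=0 S3=89 blocked=[2]

Answer: S2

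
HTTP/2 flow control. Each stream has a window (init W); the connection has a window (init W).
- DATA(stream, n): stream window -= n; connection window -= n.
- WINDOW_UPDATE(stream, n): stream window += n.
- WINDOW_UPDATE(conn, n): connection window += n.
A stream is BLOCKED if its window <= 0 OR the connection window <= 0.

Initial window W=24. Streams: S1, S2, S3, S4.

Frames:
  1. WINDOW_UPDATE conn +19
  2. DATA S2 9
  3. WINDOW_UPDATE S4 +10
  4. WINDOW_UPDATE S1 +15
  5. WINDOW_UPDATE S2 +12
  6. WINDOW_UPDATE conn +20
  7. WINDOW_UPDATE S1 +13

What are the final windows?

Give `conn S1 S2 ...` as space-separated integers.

Op 1: conn=43 S1=24 S2=24 S3=24 S4=24 blocked=[]
Op 2: conn=34 S1=24 S2=15 S3=24 S4=24 blocked=[]
Op 3: conn=34 S1=24 S2=15 S3=24 S4=34 blocked=[]
Op 4: conn=34 S1=39 S2=15 S3=24 S4=34 blocked=[]
Op 5: conn=34 S1=39 S2=27 S3=24 S4=34 blocked=[]
Op 6: conn=54 S1=39 S2=27 S3=24 S4=34 blocked=[]
Op 7: conn=54 S1=52 S2=27 S3=24 S4=34 blocked=[]

Answer: 54 52 27 24 34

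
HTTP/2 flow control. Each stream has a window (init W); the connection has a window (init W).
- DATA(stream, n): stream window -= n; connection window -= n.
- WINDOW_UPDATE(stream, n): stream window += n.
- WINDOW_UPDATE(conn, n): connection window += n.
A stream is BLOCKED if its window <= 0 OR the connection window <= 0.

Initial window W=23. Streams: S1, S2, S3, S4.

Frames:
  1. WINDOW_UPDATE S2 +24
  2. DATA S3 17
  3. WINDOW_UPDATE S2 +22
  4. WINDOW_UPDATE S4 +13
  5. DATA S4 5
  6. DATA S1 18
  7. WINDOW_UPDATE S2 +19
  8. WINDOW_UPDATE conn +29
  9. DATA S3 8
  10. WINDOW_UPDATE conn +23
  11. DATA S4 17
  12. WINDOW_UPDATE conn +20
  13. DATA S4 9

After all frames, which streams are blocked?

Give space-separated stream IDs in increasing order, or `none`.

Op 1: conn=23 S1=23 S2=47 S3=23 S4=23 blocked=[]
Op 2: conn=6 S1=23 S2=47 S3=6 S4=23 blocked=[]
Op 3: conn=6 S1=23 S2=69 S3=6 S4=23 blocked=[]
Op 4: conn=6 S1=23 S2=69 S3=6 S4=36 blocked=[]
Op 5: conn=1 S1=23 S2=69 S3=6 S4=31 blocked=[]
Op 6: conn=-17 S1=5 S2=69 S3=6 S4=31 blocked=[1, 2, 3, 4]
Op 7: conn=-17 S1=5 S2=88 S3=6 S4=31 blocked=[1, 2, 3, 4]
Op 8: conn=12 S1=5 S2=88 S3=6 S4=31 blocked=[]
Op 9: conn=4 S1=5 S2=88 S3=-2 S4=31 blocked=[3]
Op 10: conn=27 S1=5 S2=88 S3=-2 S4=31 blocked=[3]
Op 11: conn=10 S1=5 S2=88 S3=-2 S4=14 blocked=[3]
Op 12: conn=30 S1=5 S2=88 S3=-2 S4=14 blocked=[3]
Op 13: conn=21 S1=5 S2=88 S3=-2 S4=5 blocked=[3]

Answer: S3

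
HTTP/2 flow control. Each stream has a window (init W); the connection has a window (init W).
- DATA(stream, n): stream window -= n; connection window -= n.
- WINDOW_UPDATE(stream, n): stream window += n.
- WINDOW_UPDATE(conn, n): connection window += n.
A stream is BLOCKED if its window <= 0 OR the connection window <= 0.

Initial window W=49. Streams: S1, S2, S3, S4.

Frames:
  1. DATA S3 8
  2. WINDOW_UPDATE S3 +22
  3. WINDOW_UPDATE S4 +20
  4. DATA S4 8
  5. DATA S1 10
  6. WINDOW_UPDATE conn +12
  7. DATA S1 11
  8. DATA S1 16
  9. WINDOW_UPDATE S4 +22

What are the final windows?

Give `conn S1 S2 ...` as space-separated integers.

Op 1: conn=41 S1=49 S2=49 S3=41 S4=49 blocked=[]
Op 2: conn=41 S1=49 S2=49 S3=63 S4=49 blocked=[]
Op 3: conn=41 S1=49 S2=49 S3=63 S4=69 blocked=[]
Op 4: conn=33 S1=49 S2=49 S3=63 S4=61 blocked=[]
Op 5: conn=23 S1=39 S2=49 S3=63 S4=61 blocked=[]
Op 6: conn=35 S1=39 S2=49 S3=63 S4=61 blocked=[]
Op 7: conn=24 S1=28 S2=49 S3=63 S4=61 blocked=[]
Op 8: conn=8 S1=12 S2=49 S3=63 S4=61 blocked=[]
Op 9: conn=8 S1=12 S2=49 S3=63 S4=83 blocked=[]

Answer: 8 12 49 63 83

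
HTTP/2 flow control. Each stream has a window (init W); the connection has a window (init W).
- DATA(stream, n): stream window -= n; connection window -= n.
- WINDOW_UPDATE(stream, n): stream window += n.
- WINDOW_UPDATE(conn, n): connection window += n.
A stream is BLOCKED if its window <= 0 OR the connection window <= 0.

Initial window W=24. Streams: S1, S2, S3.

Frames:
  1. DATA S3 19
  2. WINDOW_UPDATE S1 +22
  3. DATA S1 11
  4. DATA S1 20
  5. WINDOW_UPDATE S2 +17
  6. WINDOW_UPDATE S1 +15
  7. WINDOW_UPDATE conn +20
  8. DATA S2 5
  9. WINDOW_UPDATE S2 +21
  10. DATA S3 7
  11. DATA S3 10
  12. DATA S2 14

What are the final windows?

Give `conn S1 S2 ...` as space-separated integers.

Op 1: conn=5 S1=24 S2=24 S3=5 blocked=[]
Op 2: conn=5 S1=46 S2=24 S3=5 blocked=[]
Op 3: conn=-6 S1=35 S2=24 S3=5 blocked=[1, 2, 3]
Op 4: conn=-26 S1=15 S2=24 S3=5 blocked=[1, 2, 3]
Op 5: conn=-26 S1=15 S2=41 S3=5 blocked=[1, 2, 3]
Op 6: conn=-26 S1=30 S2=41 S3=5 blocked=[1, 2, 3]
Op 7: conn=-6 S1=30 S2=41 S3=5 blocked=[1, 2, 3]
Op 8: conn=-11 S1=30 S2=36 S3=5 blocked=[1, 2, 3]
Op 9: conn=-11 S1=30 S2=57 S3=5 blocked=[1, 2, 3]
Op 10: conn=-18 S1=30 S2=57 S3=-2 blocked=[1, 2, 3]
Op 11: conn=-28 S1=30 S2=57 S3=-12 blocked=[1, 2, 3]
Op 12: conn=-42 S1=30 S2=43 S3=-12 blocked=[1, 2, 3]

Answer: -42 30 43 -12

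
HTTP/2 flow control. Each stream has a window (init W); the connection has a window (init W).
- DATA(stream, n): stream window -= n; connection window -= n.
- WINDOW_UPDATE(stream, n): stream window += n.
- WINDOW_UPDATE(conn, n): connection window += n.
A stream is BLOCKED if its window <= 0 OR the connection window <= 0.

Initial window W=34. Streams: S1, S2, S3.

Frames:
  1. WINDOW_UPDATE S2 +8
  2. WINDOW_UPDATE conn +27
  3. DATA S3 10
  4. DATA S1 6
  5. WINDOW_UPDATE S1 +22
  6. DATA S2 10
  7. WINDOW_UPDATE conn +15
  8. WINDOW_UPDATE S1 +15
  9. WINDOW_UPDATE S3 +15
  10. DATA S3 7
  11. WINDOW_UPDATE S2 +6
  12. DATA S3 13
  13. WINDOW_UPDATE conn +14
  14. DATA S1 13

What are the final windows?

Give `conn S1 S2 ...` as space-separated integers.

Answer: 31 52 38 19

Derivation:
Op 1: conn=34 S1=34 S2=42 S3=34 blocked=[]
Op 2: conn=61 S1=34 S2=42 S3=34 blocked=[]
Op 3: conn=51 S1=34 S2=42 S3=24 blocked=[]
Op 4: conn=45 S1=28 S2=42 S3=24 blocked=[]
Op 5: conn=45 S1=50 S2=42 S3=24 blocked=[]
Op 6: conn=35 S1=50 S2=32 S3=24 blocked=[]
Op 7: conn=50 S1=50 S2=32 S3=24 blocked=[]
Op 8: conn=50 S1=65 S2=32 S3=24 blocked=[]
Op 9: conn=50 S1=65 S2=32 S3=39 blocked=[]
Op 10: conn=43 S1=65 S2=32 S3=32 blocked=[]
Op 11: conn=43 S1=65 S2=38 S3=32 blocked=[]
Op 12: conn=30 S1=65 S2=38 S3=19 blocked=[]
Op 13: conn=44 S1=65 S2=38 S3=19 blocked=[]
Op 14: conn=31 S1=52 S2=38 S3=19 blocked=[]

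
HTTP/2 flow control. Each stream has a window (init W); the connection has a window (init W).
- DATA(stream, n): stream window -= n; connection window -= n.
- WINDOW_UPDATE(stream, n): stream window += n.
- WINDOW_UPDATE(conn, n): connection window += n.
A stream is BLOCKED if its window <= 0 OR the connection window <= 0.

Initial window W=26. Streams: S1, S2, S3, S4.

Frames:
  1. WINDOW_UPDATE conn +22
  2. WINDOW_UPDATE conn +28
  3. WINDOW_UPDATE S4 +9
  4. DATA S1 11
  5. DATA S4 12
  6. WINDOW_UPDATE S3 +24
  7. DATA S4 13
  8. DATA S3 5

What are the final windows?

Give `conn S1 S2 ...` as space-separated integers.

Op 1: conn=48 S1=26 S2=26 S3=26 S4=26 blocked=[]
Op 2: conn=76 S1=26 S2=26 S3=26 S4=26 blocked=[]
Op 3: conn=76 S1=26 S2=26 S3=26 S4=35 blocked=[]
Op 4: conn=65 S1=15 S2=26 S3=26 S4=35 blocked=[]
Op 5: conn=53 S1=15 S2=26 S3=26 S4=23 blocked=[]
Op 6: conn=53 S1=15 S2=26 S3=50 S4=23 blocked=[]
Op 7: conn=40 S1=15 S2=26 S3=50 S4=10 blocked=[]
Op 8: conn=35 S1=15 S2=26 S3=45 S4=10 blocked=[]

Answer: 35 15 26 45 10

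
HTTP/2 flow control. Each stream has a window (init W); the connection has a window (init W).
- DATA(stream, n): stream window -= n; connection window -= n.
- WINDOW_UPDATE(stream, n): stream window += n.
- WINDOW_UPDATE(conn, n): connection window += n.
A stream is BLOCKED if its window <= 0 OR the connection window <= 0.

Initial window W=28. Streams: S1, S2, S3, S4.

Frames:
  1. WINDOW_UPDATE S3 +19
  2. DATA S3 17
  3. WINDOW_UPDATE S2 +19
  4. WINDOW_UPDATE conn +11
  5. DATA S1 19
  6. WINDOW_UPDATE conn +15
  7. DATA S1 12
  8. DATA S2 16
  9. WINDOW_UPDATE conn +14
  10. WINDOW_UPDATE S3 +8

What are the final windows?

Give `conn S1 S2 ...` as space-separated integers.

Op 1: conn=28 S1=28 S2=28 S3=47 S4=28 blocked=[]
Op 2: conn=11 S1=28 S2=28 S3=30 S4=28 blocked=[]
Op 3: conn=11 S1=28 S2=47 S3=30 S4=28 blocked=[]
Op 4: conn=22 S1=28 S2=47 S3=30 S4=28 blocked=[]
Op 5: conn=3 S1=9 S2=47 S3=30 S4=28 blocked=[]
Op 6: conn=18 S1=9 S2=47 S3=30 S4=28 blocked=[]
Op 7: conn=6 S1=-3 S2=47 S3=30 S4=28 blocked=[1]
Op 8: conn=-10 S1=-3 S2=31 S3=30 S4=28 blocked=[1, 2, 3, 4]
Op 9: conn=4 S1=-3 S2=31 S3=30 S4=28 blocked=[1]
Op 10: conn=4 S1=-3 S2=31 S3=38 S4=28 blocked=[1]

Answer: 4 -3 31 38 28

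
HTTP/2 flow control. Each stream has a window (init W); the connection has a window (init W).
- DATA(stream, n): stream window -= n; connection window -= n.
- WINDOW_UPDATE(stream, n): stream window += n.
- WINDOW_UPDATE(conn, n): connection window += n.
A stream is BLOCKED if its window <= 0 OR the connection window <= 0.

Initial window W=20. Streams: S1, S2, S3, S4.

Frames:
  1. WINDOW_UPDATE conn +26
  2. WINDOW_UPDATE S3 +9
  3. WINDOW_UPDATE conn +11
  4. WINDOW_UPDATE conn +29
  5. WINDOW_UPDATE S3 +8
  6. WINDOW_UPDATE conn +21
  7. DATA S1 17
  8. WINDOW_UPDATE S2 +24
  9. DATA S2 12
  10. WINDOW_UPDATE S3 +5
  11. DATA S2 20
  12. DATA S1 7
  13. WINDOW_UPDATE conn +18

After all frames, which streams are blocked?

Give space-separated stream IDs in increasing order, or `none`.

Answer: S1

Derivation:
Op 1: conn=46 S1=20 S2=20 S3=20 S4=20 blocked=[]
Op 2: conn=46 S1=20 S2=20 S3=29 S4=20 blocked=[]
Op 3: conn=57 S1=20 S2=20 S3=29 S4=20 blocked=[]
Op 4: conn=86 S1=20 S2=20 S3=29 S4=20 blocked=[]
Op 5: conn=86 S1=20 S2=20 S3=37 S4=20 blocked=[]
Op 6: conn=107 S1=20 S2=20 S3=37 S4=20 blocked=[]
Op 7: conn=90 S1=3 S2=20 S3=37 S4=20 blocked=[]
Op 8: conn=90 S1=3 S2=44 S3=37 S4=20 blocked=[]
Op 9: conn=78 S1=3 S2=32 S3=37 S4=20 blocked=[]
Op 10: conn=78 S1=3 S2=32 S3=42 S4=20 blocked=[]
Op 11: conn=58 S1=3 S2=12 S3=42 S4=20 blocked=[]
Op 12: conn=51 S1=-4 S2=12 S3=42 S4=20 blocked=[1]
Op 13: conn=69 S1=-4 S2=12 S3=42 S4=20 blocked=[1]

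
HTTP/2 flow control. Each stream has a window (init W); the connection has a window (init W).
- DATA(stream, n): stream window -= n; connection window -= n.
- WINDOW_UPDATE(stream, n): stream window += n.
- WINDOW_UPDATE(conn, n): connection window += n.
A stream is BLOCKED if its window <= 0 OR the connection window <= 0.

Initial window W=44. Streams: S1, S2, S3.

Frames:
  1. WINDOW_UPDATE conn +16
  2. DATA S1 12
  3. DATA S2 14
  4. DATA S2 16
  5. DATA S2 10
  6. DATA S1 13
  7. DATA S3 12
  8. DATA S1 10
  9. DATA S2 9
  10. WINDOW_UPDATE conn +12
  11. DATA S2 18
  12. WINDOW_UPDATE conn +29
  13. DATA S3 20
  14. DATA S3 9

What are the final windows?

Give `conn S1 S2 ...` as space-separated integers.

Op 1: conn=60 S1=44 S2=44 S3=44 blocked=[]
Op 2: conn=48 S1=32 S2=44 S3=44 blocked=[]
Op 3: conn=34 S1=32 S2=30 S3=44 blocked=[]
Op 4: conn=18 S1=32 S2=14 S3=44 blocked=[]
Op 5: conn=8 S1=32 S2=4 S3=44 blocked=[]
Op 6: conn=-5 S1=19 S2=4 S3=44 blocked=[1, 2, 3]
Op 7: conn=-17 S1=19 S2=4 S3=32 blocked=[1, 2, 3]
Op 8: conn=-27 S1=9 S2=4 S3=32 blocked=[1, 2, 3]
Op 9: conn=-36 S1=9 S2=-5 S3=32 blocked=[1, 2, 3]
Op 10: conn=-24 S1=9 S2=-5 S3=32 blocked=[1, 2, 3]
Op 11: conn=-42 S1=9 S2=-23 S3=32 blocked=[1, 2, 3]
Op 12: conn=-13 S1=9 S2=-23 S3=32 blocked=[1, 2, 3]
Op 13: conn=-33 S1=9 S2=-23 S3=12 blocked=[1, 2, 3]
Op 14: conn=-42 S1=9 S2=-23 S3=3 blocked=[1, 2, 3]

Answer: -42 9 -23 3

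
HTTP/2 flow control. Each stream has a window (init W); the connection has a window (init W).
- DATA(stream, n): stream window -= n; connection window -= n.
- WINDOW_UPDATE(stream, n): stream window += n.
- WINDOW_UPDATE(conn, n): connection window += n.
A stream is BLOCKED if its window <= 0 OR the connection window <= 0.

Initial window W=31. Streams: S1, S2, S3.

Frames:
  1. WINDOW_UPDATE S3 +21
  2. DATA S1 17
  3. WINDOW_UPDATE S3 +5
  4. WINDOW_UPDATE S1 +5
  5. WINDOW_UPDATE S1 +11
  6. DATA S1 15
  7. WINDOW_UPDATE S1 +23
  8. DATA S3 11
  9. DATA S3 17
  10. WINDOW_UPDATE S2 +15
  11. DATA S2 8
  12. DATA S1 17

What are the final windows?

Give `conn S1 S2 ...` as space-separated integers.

Answer: -54 21 38 29

Derivation:
Op 1: conn=31 S1=31 S2=31 S3=52 blocked=[]
Op 2: conn=14 S1=14 S2=31 S3=52 blocked=[]
Op 3: conn=14 S1=14 S2=31 S3=57 blocked=[]
Op 4: conn=14 S1=19 S2=31 S3=57 blocked=[]
Op 5: conn=14 S1=30 S2=31 S3=57 blocked=[]
Op 6: conn=-1 S1=15 S2=31 S3=57 blocked=[1, 2, 3]
Op 7: conn=-1 S1=38 S2=31 S3=57 blocked=[1, 2, 3]
Op 8: conn=-12 S1=38 S2=31 S3=46 blocked=[1, 2, 3]
Op 9: conn=-29 S1=38 S2=31 S3=29 blocked=[1, 2, 3]
Op 10: conn=-29 S1=38 S2=46 S3=29 blocked=[1, 2, 3]
Op 11: conn=-37 S1=38 S2=38 S3=29 blocked=[1, 2, 3]
Op 12: conn=-54 S1=21 S2=38 S3=29 blocked=[1, 2, 3]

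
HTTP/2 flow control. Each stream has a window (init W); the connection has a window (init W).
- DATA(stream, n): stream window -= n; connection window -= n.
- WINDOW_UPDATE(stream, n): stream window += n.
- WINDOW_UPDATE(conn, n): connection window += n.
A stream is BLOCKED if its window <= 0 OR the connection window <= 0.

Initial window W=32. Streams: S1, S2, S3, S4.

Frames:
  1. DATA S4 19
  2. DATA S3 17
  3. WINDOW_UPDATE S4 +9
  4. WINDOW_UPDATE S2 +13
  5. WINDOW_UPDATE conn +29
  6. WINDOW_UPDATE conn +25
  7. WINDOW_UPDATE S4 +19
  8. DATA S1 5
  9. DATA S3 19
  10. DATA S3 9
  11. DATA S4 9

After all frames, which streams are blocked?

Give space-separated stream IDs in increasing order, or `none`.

Answer: S3

Derivation:
Op 1: conn=13 S1=32 S2=32 S3=32 S4=13 blocked=[]
Op 2: conn=-4 S1=32 S2=32 S3=15 S4=13 blocked=[1, 2, 3, 4]
Op 3: conn=-4 S1=32 S2=32 S3=15 S4=22 blocked=[1, 2, 3, 4]
Op 4: conn=-4 S1=32 S2=45 S3=15 S4=22 blocked=[1, 2, 3, 4]
Op 5: conn=25 S1=32 S2=45 S3=15 S4=22 blocked=[]
Op 6: conn=50 S1=32 S2=45 S3=15 S4=22 blocked=[]
Op 7: conn=50 S1=32 S2=45 S3=15 S4=41 blocked=[]
Op 8: conn=45 S1=27 S2=45 S3=15 S4=41 blocked=[]
Op 9: conn=26 S1=27 S2=45 S3=-4 S4=41 blocked=[3]
Op 10: conn=17 S1=27 S2=45 S3=-13 S4=41 blocked=[3]
Op 11: conn=8 S1=27 S2=45 S3=-13 S4=32 blocked=[3]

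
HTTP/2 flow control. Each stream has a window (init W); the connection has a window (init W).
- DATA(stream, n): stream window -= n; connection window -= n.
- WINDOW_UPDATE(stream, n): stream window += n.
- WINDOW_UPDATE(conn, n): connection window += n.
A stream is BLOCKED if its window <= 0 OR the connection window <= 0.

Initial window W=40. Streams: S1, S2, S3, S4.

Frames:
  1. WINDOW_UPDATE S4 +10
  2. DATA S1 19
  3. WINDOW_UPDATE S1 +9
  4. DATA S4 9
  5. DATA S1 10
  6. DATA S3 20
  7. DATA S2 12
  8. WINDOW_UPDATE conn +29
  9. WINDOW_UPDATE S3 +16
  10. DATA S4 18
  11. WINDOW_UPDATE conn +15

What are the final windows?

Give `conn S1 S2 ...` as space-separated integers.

Op 1: conn=40 S1=40 S2=40 S3=40 S4=50 blocked=[]
Op 2: conn=21 S1=21 S2=40 S3=40 S4=50 blocked=[]
Op 3: conn=21 S1=30 S2=40 S3=40 S4=50 blocked=[]
Op 4: conn=12 S1=30 S2=40 S3=40 S4=41 blocked=[]
Op 5: conn=2 S1=20 S2=40 S3=40 S4=41 blocked=[]
Op 6: conn=-18 S1=20 S2=40 S3=20 S4=41 blocked=[1, 2, 3, 4]
Op 7: conn=-30 S1=20 S2=28 S3=20 S4=41 blocked=[1, 2, 3, 4]
Op 8: conn=-1 S1=20 S2=28 S3=20 S4=41 blocked=[1, 2, 3, 4]
Op 9: conn=-1 S1=20 S2=28 S3=36 S4=41 blocked=[1, 2, 3, 4]
Op 10: conn=-19 S1=20 S2=28 S3=36 S4=23 blocked=[1, 2, 3, 4]
Op 11: conn=-4 S1=20 S2=28 S3=36 S4=23 blocked=[1, 2, 3, 4]

Answer: -4 20 28 36 23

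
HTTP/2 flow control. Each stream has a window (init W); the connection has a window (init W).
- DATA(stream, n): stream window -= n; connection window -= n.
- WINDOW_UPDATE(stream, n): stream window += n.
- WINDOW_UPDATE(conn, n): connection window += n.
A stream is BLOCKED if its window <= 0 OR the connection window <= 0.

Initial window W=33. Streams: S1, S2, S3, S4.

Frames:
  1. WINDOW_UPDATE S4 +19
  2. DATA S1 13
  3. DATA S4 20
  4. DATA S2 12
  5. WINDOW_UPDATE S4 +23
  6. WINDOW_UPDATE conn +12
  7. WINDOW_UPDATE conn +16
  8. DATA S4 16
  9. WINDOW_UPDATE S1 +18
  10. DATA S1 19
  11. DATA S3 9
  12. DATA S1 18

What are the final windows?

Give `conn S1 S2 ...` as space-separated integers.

Op 1: conn=33 S1=33 S2=33 S3=33 S4=52 blocked=[]
Op 2: conn=20 S1=20 S2=33 S3=33 S4=52 blocked=[]
Op 3: conn=0 S1=20 S2=33 S3=33 S4=32 blocked=[1, 2, 3, 4]
Op 4: conn=-12 S1=20 S2=21 S3=33 S4=32 blocked=[1, 2, 3, 4]
Op 5: conn=-12 S1=20 S2=21 S3=33 S4=55 blocked=[1, 2, 3, 4]
Op 6: conn=0 S1=20 S2=21 S3=33 S4=55 blocked=[1, 2, 3, 4]
Op 7: conn=16 S1=20 S2=21 S3=33 S4=55 blocked=[]
Op 8: conn=0 S1=20 S2=21 S3=33 S4=39 blocked=[1, 2, 3, 4]
Op 9: conn=0 S1=38 S2=21 S3=33 S4=39 blocked=[1, 2, 3, 4]
Op 10: conn=-19 S1=19 S2=21 S3=33 S4=39 blocked=[1, 2, 3, 4]
Op 11: conn=-28 S1=19 S2=21 S3=24 S4=39 blocked=[1, 2, 3, 4]
Op 12: conn=-46 S1=1 S2=21 S3=24 S4=39 blocked=[1, 2, 3, 4]

Answer: -46 1 21 24 39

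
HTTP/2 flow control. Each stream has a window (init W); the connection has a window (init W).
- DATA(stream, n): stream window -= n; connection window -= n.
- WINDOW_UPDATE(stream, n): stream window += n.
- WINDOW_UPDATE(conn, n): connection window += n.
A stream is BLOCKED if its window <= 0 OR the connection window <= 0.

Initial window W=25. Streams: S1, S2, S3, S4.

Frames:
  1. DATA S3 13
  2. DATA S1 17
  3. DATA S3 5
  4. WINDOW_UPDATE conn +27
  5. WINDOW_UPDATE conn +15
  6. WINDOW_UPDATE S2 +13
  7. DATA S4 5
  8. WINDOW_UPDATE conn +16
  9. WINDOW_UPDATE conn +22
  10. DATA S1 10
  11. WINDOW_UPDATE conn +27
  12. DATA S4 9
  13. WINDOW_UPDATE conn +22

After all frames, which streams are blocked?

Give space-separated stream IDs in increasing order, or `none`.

Op 1: conn=12 S1=25 S2=25 S3=12 S4=25 blocked=[]
Op 2: conn=-5 S1=8 S2=25 S3=12 S4=25 blocked=[1, 2, 3, 4]
Op 3: conn=-10 S1=8 S2=25 S3=7 S4=25 blocked=[1, 2, 3, 4]
Op 4: conn=17 S1=8 S2=25 S3=7 S4=25 blocked=[]
Op 5: conn=32 S1=8 S2=25 S3=7 S4=25 blocked=[]
Op 6: conn=32 S1=8 S2=38 S3=7 S4=25 blocked=[]
Op 7: conn=27 S1=8 S2=38 S3=7 S4=20 blocked=[]
Op 8: conn=43 S1=8 S2=38 S3=7 S4=20 blocked=[]
Op 9: conn=65 S1=8 S2=38 S3=7 S4=20 blocked=[]
Op 10: conn=55 S1=-2 S2=38 S3=7 S4=20 blocked=[1]
Op 11: conn=82 S1=-2 S2=38 S3=7 S4=20 blocked=[1]
Op 12: conn=73 S1=-2 S2=38 S3=7 S4=11 blocked=[1]
Op 13: conn=95 S1=-2 S2=38 S3=7 S4=11 blocked=[1]

Answer: S1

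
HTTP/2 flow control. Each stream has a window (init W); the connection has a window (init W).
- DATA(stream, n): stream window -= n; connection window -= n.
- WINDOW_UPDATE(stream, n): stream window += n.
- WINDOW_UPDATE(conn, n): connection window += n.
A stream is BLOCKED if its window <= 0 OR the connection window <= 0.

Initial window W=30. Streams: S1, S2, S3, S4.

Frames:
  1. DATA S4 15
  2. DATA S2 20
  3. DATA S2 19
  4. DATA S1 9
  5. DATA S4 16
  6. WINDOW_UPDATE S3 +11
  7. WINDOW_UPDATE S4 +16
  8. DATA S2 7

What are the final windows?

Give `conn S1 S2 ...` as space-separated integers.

Op 1: conn=15 S1=30 S2=30 S3=30 S4=15 blocked=[]
Op 2: conn=-5 S1=30 S2=10 S3=30 S4=15 blocked=[1, 2, 3, 4]
Op 3: conn=-24 S1=30 S2=-9 S3=30 S4=15 blocked=[1, 2, 3, 4]
Op 4: conn=-33 S1=21 S2=-9 S3=30 S4=15 blocked=[1, 2, 3, 4]
Op 5: conn=-49 S1=21 S2=-9 S3=30 S4=-1 blocked=[1, 2, 3, 4]
Op 6: conn=-49 S1=21 S2=-9 S3=41 S4=-1 blocked=[1, 2, 3, 4]
Op 7: conn=-49 S1=21 S2=-9 S3=41 S4=15 blocked=[1, 2, 3, 4]
Op 8: conn=-56 S1=21 S2=-16 S3=41 S4=15 blocked=[1, 2, 3, 4]

Answer: -56 21 -16 41 15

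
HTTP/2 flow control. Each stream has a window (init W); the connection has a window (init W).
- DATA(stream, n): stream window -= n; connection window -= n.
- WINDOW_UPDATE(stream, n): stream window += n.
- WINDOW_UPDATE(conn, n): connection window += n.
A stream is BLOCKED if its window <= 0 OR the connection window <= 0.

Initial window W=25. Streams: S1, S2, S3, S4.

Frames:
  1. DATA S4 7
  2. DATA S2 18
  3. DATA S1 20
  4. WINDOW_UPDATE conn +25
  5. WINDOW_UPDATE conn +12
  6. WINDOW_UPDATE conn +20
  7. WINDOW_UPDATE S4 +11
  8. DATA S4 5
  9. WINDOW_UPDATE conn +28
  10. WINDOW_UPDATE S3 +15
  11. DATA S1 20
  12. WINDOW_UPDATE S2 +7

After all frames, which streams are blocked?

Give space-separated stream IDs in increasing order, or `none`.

Answer: S1

Derivation:
Op 1: conn=18 S1=25 S2=25 S3=25 S4=18 blocked=[]
Op 2: conn=0 S1=25 S2=7 S3=25 S4=18 blocked=[1, 2, 3, 4]
Op 3: conn=-20 S1=5 S2=7 S3=25 S4=18 blocked=[1, 2, 3, 4]
Op 4: conn=5 S1=5 S2=7 S3=25 S4=18 blocked=[]
Op 5: conn=17 S1=5 S2=7 S3=25 S4=18 blocked=[]
Op 6: conn=37 S1=5 S2=7 S3=25 S4=18 blocked=[]
Op 7: conn=37 S1=5 S2=7 S3=25 S4=29 blocked=[]
Op 8: conn=32 S1=5 S2=7 S3=25 S4=24 blocked=[]
Op 9: conn=60 S1=5 S2=7 S3=25 S4=24 blocked=[]
Op 10: conn=60 S1=5 S2=7 S3=40 S4=24 blocked=[]
Op 11: conn=40 S1=-15 S2=7 S3=40 S4=24 blocked=[1]
Op 12: conn=40 S1=-15 S2=14 S3=40 S4=24 blocked=[1]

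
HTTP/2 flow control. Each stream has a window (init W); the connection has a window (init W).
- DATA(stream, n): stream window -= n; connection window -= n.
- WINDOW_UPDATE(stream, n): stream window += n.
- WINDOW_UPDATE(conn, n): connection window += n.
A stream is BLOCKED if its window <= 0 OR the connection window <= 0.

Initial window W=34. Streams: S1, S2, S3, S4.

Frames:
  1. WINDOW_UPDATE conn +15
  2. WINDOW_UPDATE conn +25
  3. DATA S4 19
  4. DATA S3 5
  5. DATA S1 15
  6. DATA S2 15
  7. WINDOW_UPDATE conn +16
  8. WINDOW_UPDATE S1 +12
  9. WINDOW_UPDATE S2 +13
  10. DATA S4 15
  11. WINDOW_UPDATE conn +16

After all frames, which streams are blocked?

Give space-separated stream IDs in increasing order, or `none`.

Op 1: conn=49 S1=34 S2=34 S3=34 S4=34 blocked=[]
Op 2: conn=74 S1=34 S2=34 S3=34 S4=34 blocked=[]
Op 3: conn=55 S1=34 S2=34 S3=34 S4=15 blocked=[]
Op 4: conn=50 S1=34 S2=34 S3=29 S4=15 blocked=[]
Op 5: conn=35 S1=19 S2=34 S3=29 S4=15 blocked=[]
Op 6: conn=20 S1=19 S2=19 S3=29 S4=15 blocked=[]
Op 7: conn=36 S1=19 S2=19 S3=29 S4=15 blocked=[]
Op 8: conn=36 S1=31 S2=19 S3=29 S4=15 blocked=[]
Op 9: conn=36 S1=31 S2=32 S3=29 S4=15 blocked=[]
Op 10: conn=21 S1=31 S2=32 S3=29 S4=0 blocked=[4]
Op 11: conn=37 S1=31 S2=32 S3=29 S4=0 blocked=[4]

Answer: S4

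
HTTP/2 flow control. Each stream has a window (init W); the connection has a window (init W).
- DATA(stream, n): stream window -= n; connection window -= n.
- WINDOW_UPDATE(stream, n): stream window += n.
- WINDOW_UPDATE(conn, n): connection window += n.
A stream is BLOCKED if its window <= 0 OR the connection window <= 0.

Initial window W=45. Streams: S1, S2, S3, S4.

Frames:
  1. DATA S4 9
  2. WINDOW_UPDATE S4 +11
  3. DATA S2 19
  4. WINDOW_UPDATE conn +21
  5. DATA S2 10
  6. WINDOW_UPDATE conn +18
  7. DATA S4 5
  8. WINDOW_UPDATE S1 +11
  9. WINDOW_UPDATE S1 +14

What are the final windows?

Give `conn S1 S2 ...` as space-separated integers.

Answer: 41 70 16 45 42

Derivation:
Op 1: conn=36 S1=45 S2=45 S3=45 S4=36 blocked=[]
Op 2: conn=36 S1=45 S2=45 S3=45 S4=47 blocked=[]
Op 3: conn=17 S1=45 S2=26 S3=45 S4=47 blocked=[]
Op 4: conn=38 S1=45 S2=26 S3=45 S4=47 blocked=[]
Op 5: conn=28 S1=45 S2=16 S3=45 S4=47 blocked=[]
Op 6: conn=46 S1=45 S2=16 S3=45 S4=47 blocked=[]
Op 7: conn=41 S1=45 S2=16 S3=45 S4=42 blocked=[]
Op 8: conn=41 S1=56 S2=16 S3=45 S4=42 blocked=[]
Op 9: conn=41 S1=70 S2=16 S3=45 S4=42 blocked=[]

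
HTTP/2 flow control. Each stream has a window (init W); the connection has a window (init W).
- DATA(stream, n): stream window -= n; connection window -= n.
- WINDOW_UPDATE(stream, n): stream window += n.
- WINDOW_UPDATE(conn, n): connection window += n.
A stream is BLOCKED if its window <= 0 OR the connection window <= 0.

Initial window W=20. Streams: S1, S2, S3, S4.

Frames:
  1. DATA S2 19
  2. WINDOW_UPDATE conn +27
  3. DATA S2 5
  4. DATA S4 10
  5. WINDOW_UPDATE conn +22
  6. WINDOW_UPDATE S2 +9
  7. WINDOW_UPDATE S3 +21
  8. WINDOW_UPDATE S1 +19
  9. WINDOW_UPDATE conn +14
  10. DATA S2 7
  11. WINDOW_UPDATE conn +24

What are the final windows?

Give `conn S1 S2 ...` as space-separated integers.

Op 1: conn=1 S1=20 S2=1 S3=20 S4=20 blocked=[]
Op 2: conn=28 S1=20 S2=1 S3=20 S4=20 blocked=[]
Op 3: conn=23 S1=20 S2=-4 S3=20 S4=20 blocked=[2]
Op 4: conn=13 S1=20 S2=-4 S3=20 S4=10 blocked=[2]
Op 5: conn=35 S1=20 S2=-4 S3=20 S4=10 blocked=[2]
Op 6: conn=35 S1=20 S2=5 S3=20 S4=10 blocked=[]
Op 7: conn=35 S1=20 S2=5 S3=41 S4=10 blocked=[]
Op 8: conn=35 S1=39 S2=5 S3=41 S4=10 blocked=[]
Op 9: conn=49 S1=39 S2=5 S3=41 S4=10 blocked=[]
Op 10: conn=42 S1=39 S2=-2 S3=41 S4=10 blocked=[2]
Op 11: conn=66 S1=39 S2=-2 S3=41 S4=10 blocked=[2]

Answer: 66 39 -2 41 10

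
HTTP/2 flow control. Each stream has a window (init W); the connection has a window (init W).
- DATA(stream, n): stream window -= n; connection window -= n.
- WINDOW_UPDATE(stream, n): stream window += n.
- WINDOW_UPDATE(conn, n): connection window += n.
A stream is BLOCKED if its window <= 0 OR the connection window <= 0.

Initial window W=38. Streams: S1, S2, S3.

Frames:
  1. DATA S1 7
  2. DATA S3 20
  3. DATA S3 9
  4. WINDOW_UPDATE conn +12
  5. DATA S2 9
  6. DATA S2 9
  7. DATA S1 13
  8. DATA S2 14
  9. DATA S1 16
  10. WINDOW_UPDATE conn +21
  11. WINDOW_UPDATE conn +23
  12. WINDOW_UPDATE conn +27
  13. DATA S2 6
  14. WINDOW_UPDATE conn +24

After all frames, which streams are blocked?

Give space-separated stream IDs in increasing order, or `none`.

Op 1: conn=31 S1=31 S2=38 S3=38 blocked=[]
Op 2: conn=11 S1=31 S2=38 S3=18 blocked=[]
Op 3: conn=2 S1=31 S2=38 S3=9 blocked=[]
Op 4: conn=14 S1=31 S2=38 S3=9 blocked=[]
Op 5: conn=5 S1=31 S2=29 S3=9 blocked=[]
Op 6: conn=-4 S1=31 S2=20 S3=9 blocked=[1, 2, 3]
Op 7: conn=-17 S1=18 S2=20 S3=9 blocked=[1, 2, 3]
Op 8: conn=-31 S1=18 S2=6 S3=9 blocked=[1, 2, 3]
Op 9: conn=-47 S1=2 S2=6 S3=9 blocked=[1, 2, 3]
Op 10: conn=-26 S1=2 S2=6 S3=9 blocked=[1, 2, 3]
Op 11: conn=-3 S1=2 S2=6 S3=9 blocked=[1, 2, 3]
Op 12: conn=24 S1=2 S2=6 S3=9 blocked=[]
Op 13: conn=18 S1=2 S2=0 S3=9 blocked=[2]
Op 14: conn=42 S1=2 S2=0 S3=9 blocked=[2]

Answer: S2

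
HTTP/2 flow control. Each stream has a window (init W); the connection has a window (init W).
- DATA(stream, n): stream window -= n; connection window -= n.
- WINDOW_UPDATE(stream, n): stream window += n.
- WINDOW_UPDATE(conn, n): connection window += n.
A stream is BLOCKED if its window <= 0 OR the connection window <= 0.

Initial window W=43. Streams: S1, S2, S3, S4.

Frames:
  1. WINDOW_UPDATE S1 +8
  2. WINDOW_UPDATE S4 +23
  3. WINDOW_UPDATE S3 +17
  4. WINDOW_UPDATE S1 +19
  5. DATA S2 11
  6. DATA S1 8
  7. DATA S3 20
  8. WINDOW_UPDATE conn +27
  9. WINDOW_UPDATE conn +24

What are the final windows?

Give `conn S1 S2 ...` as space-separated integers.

Answer: 55 62 32 40 66

Derivation:
Op 1: conn=43 S1=51 S2=43 S3=43 S4=43 blocked=[]
Op 2: conn=43 S1=51 S2=43 S3=43 S4=66 blocked=[]
Op 3: conn=43 S1=51 S2=43 S3=60 S4=66 blocked=[]
Op 4: conn=43 S1=70 S2=43 S3=60 S4=66 blocked=[]
Op 5: conn=32 S1=70 S2=32 S3=60 S4=66 blocked=[]
Op 6: conn=24 S1=62 S2=32 S3=60 S4=66 blocked=[]
Op 7: conn=4 S1=62 S2=32 S3=40 S4=66 blocked=[]
Op 8: conn=31 S1=62 S2=32 S3=40 S4=66 blocked=[]
Op 9: conn=55 S1=62 S2=32 S3=40 S4=66 blocked=[]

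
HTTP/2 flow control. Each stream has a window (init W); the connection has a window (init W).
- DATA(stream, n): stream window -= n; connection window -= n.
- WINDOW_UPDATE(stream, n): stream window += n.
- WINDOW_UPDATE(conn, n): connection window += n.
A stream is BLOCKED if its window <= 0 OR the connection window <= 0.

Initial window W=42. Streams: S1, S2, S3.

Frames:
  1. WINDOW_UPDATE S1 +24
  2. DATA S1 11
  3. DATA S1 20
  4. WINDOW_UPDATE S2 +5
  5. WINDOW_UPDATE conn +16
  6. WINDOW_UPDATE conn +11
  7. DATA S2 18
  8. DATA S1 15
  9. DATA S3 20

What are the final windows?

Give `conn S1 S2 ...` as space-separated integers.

Answer: -15 20 29 22

Derivation:
Op 1: conn=42 S1=66 S2=42 S3=42 blocked=[]
Op 2: conn=31 S1=55 S2=42 S3=42 blocked=[]
Op 3: conn=11 S1=35 S2=42 S3=42 blocked=[]
Op 4: conn=11 S1=35 S2=47 S3=42 blocked=[]
Op 5: conn=27 S1=35 S2=47 S3=42 blocked=[]
Op 6: conn=38 S1=35 S2=47 S3=42 blocked=[]
Op 7: conn=20 S1=35 S2=29 S3=42 blocked=[]
Op 8: conn=5 S1=20 S2=29 S3=42 blocked=[]
Op 9: conn=-15 S1=20 S2=29 S3=22 blocked=[1, 2, 3]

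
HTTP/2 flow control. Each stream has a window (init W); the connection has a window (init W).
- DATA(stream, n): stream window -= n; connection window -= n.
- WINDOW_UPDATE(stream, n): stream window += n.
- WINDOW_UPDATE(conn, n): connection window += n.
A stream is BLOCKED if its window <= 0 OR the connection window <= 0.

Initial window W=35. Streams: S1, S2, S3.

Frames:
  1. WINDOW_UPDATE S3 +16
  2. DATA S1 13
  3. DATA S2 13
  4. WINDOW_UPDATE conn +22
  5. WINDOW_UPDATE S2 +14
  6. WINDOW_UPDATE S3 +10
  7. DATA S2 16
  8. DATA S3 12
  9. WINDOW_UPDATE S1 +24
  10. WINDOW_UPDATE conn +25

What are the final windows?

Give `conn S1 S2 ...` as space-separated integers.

Answer: 28 46 20 49

Derivation:
Op 1: conn=35 S1=35 S2=35 S3=51 blocked=[]
Op 2: conn=22 S1=22 S2=35 S3=51 blocked=[]
Op 3: conn=9 S1=22 S2=22 S3=51 blocked=[]
Op 4: conn=31 S1=22 S2=22 S3=51 blocked=[]
Op 5: conn=31 S1=22 S2=36 S3=51 blocked=[]
Op 6: conn=31 S1=22 S2=36 S3=61 blocked=[]
Op 7: conn=15 S1=22 S2=20 S3=61 blocked=[]
Op 8: conn=3 S1=22 S2=20 S3=49 blocked=[]
Op 9: conn=3 S1=46 S2=20 S3=49 blocked=[]
Op 10: conn=28 S1=46 S2=20 S3=49 blocked=[]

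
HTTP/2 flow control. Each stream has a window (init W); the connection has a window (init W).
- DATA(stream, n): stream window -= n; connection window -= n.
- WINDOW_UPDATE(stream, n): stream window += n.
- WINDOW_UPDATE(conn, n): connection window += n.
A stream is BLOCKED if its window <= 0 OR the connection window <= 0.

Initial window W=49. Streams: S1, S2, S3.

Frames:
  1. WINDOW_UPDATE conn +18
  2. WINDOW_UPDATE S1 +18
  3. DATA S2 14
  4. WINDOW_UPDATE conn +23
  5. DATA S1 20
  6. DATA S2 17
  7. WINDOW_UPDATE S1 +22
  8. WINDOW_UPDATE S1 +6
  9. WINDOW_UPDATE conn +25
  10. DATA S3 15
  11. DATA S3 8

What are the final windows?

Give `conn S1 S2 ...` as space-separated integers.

Op 1: conn=67 S1=49 S2=49 S3=49 blocked=[]
Op 2: conn=67 S1=67 S2=49 S3=49 blocked=[]
Op 3: conn=53 S1=67 S2=35 S3=49 blocked=[]
Op 4: conn=76 S1=67 S2=35 S3=49 blocked=[]
Op 5: conn=56 S1=47 S2=35 S3=49 blocked=[]
Op 6: conn=39 S1=47 S2=18 S3=49 blocked=[]
Op 7: conn=39 S1=69 S2=18 S3=49 blocked=[]
Op 8: conn=39 S1=75 S2=18 S3=49 blocked=[]
Op 9: conn=64 S1=75 S2=18 S3=49 blocked=[]
Op 10: conn=49 S1=75 S2=18 S3=34 blocked=[]
Op 11: conn=41 S1=75 S2=18 S3=26 blocked=[]

Answer: 41 75 18 26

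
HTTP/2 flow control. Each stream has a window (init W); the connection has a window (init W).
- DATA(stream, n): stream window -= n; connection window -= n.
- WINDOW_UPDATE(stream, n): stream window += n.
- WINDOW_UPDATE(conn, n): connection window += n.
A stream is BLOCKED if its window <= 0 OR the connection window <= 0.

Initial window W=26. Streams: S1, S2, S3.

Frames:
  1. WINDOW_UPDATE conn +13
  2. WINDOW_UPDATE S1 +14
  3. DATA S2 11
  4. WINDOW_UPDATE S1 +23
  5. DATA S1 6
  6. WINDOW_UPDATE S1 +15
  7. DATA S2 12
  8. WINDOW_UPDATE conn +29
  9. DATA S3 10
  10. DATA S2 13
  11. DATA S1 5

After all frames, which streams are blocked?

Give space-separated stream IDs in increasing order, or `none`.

Op 1: conn=39 S1=26 S2=26 S3=26 blocked=[]
Op 2: conn=39 S1=40 S2=26 S3=26 blocked=[]
Op 3: conn=28 S1=40 S2=15 S3=26 blocked=[]
Op 4: conn=28 S1=63 S2=15 S3=26 blocked=[]
Op 5: conn=22 S1=57 S2=15 S3=26 blocked=[]
Op 6: conn=22 S1=72 S2=15 S3=26 blocked=[]
Op 7: conn=10 S1=72 S2=3 S3=26 blocked=[]
Op 8: conn=39 S1=72 S2=3 S3=26 blocked=[]
Op 9: conn=29 S1=72 S2=3 S3=16 blocked=[]
Op 10: conn=16 S1=72 S2=-10 S3=16 blocked=[2]
Op 11: conn=11 S1=67 S2=-10 S3=16 blocked=[2]

Answer: S2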